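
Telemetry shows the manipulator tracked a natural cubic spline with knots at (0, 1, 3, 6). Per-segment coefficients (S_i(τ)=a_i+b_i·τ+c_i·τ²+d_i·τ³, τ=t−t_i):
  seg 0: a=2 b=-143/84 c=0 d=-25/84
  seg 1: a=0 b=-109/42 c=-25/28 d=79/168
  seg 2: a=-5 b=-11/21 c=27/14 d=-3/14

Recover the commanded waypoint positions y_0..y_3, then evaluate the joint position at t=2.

y_0=2 y_1=0 y_2=-5 y_3=5
S(2) = -169/56

y_0 = S_0(0) = a_0 = 2
y_1 = S_1(0) = a_1 = 0
y_2 = S_2(0) = a_2 = -5
y_3 = S_2(3) = 5
t_q=2 is in segment 1 (τ=1); S_1(τ)=-169/56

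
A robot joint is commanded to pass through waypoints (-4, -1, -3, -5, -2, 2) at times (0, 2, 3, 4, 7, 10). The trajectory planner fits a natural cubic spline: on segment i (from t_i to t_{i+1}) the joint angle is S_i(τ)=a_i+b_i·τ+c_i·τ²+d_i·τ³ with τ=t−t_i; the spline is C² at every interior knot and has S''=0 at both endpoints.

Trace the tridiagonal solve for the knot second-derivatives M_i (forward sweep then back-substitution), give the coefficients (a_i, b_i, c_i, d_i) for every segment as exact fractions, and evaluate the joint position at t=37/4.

Δ: Δ0=3/2, Δ1=-2, Δ2=-2, Δ3=1, Δ4=4/3
row 1: diag=6, rhs=-21; c'=1/6, d'=-7/2
row 2: denom=4−1·1/6=23/6; d'=(0−1·-7/2)/(23/6)=21/23
row 3: denom=8−1·6/23=178/23; d'=(18−1·21/23)/(178/23)=393/178
row 4: denom=12−3·69/178=1929/178; d'=(2−3·393/178)/(1929/178)=-823/1929
back: M4=-823/1929
back: M3=393/178−69/178·-823/1929=1526/643
back: M2=21/23−6/23·1526/643=189/643
back: M1=-7/2−1/6·189/643=-2282/643
M: M0=0, M1=-2282/643, M2=189/643, M3=1526/643, M4=-823/1929, M5=0
seg 0: a=-4, c=M0/2=0, d=(M1−M0)/(6·2)=-1141/3858, b=Δ0−h0·(2M0+M1)/6=10351/3858
seg 1: a=-1, c=M1/2=-1141/643, d=(M2−M1)/(6·1)=2471/3858, b=Δ1−h1·(2M1+M2)/6=-3341/3858
seg 2: a=-3, c=M2/2=189/1286, d=(M3−M2)/(6·1)=1337/3858, b=Δ2−h2·(2M2+M3)/6=-4810/1929
seg 3: a=-5, c=M3/2=763/643, d=(M4−M3)/(6·3)=-5401/34722, b=Δ3−h3·(2M3+M4)/6=-4475/3858
seg 4: a=-2, c=M4/2=-823/3858, d=(M5−M4)/(6·3)=823/34722, b=Δ4−h4·(2M4+M5)/6=3395/1929
t_q=37/4 → seg 4, τ=9/4; S=-2+3395/1929·τ+-823/3858·τ²+823/34722·τ³=94649/82304

  seg 0: a=-4 b=10351/3858 c=0 d=-1141/3858
  seg 1: a=-1 b=-3341/3858 c=-1141/643 d=2471/3858
  seg 2: a=-3 b=-4810/1929 c=189/1286 d=1337/3858
  seg 3: a=-5 b=-4475/3858 c=763/643 d=-5401/34722
  seg 4: a=-2 b=3395/1929 c=-823/3858 d=823/34722
S(37/4) = 94649/82304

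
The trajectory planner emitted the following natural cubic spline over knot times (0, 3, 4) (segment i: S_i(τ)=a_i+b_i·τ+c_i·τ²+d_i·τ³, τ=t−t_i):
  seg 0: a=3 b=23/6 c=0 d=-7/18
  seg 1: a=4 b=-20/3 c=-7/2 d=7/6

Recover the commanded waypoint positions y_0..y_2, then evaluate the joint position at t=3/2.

y_0 = S_0(0) = a_0 = 3
y_1 = S_1(0) = a_1 = 4
y_2 = S_1(1) = -5
t_q=3/2 is in segment 0 (τ=3/2); S_0(τ)=119/16

y_0=3 y_1=4 y_2=-5
S(3/2) = 119/16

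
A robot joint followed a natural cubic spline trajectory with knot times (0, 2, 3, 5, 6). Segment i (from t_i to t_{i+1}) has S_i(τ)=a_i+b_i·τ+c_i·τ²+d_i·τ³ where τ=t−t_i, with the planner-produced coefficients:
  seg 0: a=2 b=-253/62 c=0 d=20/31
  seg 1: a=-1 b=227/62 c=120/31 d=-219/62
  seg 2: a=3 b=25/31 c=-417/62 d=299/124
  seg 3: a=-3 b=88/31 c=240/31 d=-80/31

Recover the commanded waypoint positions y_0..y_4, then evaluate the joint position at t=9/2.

y_0 = S_0(0) = a_0 = 2
y_1 = S_1(0) = a_1 = -1
y_2 = S_2(0) = a_2 = 3
y_3 = S_3(0) = a_3 = -3
y_4 = S_3(1) = 5
t_q=9/2 is in segment 2 (τ=3/2); S_2(τ)=-2763/992

y_0=2 y_1=-1 y_2=3 y_3=-3 y_4=5
S(9/2) = -2763/992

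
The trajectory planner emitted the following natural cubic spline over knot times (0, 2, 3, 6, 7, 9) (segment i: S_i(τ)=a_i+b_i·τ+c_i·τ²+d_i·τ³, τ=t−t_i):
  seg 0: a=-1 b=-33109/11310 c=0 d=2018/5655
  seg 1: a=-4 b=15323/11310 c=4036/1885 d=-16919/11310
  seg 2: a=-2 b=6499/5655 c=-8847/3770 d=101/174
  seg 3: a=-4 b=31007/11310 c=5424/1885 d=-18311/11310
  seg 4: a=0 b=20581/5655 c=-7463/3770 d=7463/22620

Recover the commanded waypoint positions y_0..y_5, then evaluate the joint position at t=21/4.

y_0=-1 y_1=-4 y_2=-2 y_3=-4 y_4=0 y_5=2
S(21/4) = -1129789/241280

y_0 = S_0(0) = a_0 = -1
y_1 = S_1(0) = a_1 = -4
y_2 = S_2(0) = a_2 = -2
y_3 = S_3(0) = a_3 = -4
y_4 = S_4(0) = a_4 = 0
y_5 = S_4(2) = 2
t_q=21/4 is in segment 2 (τ=9/4); S_2(τ)=-1129789/241280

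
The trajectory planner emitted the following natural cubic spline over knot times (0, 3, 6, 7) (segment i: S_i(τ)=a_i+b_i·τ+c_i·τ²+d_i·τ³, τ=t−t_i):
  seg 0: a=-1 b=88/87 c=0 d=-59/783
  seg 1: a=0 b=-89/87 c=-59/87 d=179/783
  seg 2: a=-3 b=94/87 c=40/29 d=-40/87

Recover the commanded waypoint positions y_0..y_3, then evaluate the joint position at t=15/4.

y_0 = S_0(0) = a_0 = -1
y_1 = S_1(0) = a_1 = 0
y_2 = S_2(0) = a_2 = -3
y_3 = S_2(1) = -1
t_q=15/4 is in segment 1 (τ=3/4); S_1(τ)=-1953/1856

y_0=-1 y_1=0 y_2=-3 y_3=-1
S(15/4) = -1953/1856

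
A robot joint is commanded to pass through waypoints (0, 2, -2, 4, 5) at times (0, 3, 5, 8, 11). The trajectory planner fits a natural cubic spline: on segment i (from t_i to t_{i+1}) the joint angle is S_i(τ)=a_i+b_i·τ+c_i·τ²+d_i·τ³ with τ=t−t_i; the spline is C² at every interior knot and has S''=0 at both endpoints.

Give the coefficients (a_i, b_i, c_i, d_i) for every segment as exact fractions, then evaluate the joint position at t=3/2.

Δ: Δ0=2/3, Δ1=-2, Δ2=2, Δ3=1/3
row 1: diag=10, rhs=-16; c'=1/5, d'=-8/5
row 2: denom=10−2·1/5=48/5; d'=(24−2·-8/5)/(48/5)=17/6
row 3: denom=12−3·5/16=177/16; d'=(-10−3·17/6)/(177/16)=-296/177
back: M3=-296/177
back: M2=17/6−5/16·-296/177=198/59
back: M1=-8/5−1/5·198/59=-134/59
M: M0=0, M1=-134/59, M2=198/59, M3=-296/177, M4=0
seg 0: a=0, c=M0/2=0, d=(M1−M0)/(6·3)=-67/531, b=Δ0−h0·(2M0+M1)/6=319/177
seg 1: a=2, c=M1/2=-67/59, d=(M2−M1)/(6·2)=83/177, b=Δ1−h1·(2M1+M2)/6=-284/177
seg 2: a=-2, c=M2/2=99/59, d=(M3−M2)/(6·3)=-445/1593, b=Δ2−h2·(2M2+M3)/6=-92/177
seg 3: a=4, c=M3/2=-148/177, d=(M4−M3)/(6·3)=148/1593, b=Δ3−h3·(2M3+M4)/6=355/177
t_q=3/2 → seg 0, τ=3/2; S=0+319/177·τ+0·τ²+-67/531·τ³=1075/472

  seg 0: a=0 b=319/177 c=0 d=-67/531
  seg 1: a=2 b=-284/177 c=-67/59 d=83/177
  seg 2: a=-2 b=-92/177 c=99/59 d=-445/1593
  seg 3: a=4 b=355/177 c=-148/177 d=148/1593
S(3/2) = 1075/472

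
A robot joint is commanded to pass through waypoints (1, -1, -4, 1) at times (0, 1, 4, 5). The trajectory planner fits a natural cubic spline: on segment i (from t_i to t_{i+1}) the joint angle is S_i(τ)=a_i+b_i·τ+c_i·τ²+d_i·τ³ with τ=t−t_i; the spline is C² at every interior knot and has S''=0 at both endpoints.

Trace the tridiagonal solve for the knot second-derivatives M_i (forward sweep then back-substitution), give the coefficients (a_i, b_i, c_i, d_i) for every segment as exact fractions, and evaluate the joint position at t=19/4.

Δ: Δ0=-2, Δ1=-1, Δ2=5
row 1: diag=8, rhs=6; c'=3/8, d'=3/4
row 2: denom=8−3·3/8=55/8; d'=(36−3·3/4)/(55/8)=54/11
back: M2=54/11
back: M1=3/4−3/8·54/11=-12/11
M: M0=0, M1=-12/11, M2=54/11, M3=0
seg 0: a=1, c=M0/2=0, d=(M1−M0)/(6·1)=-2/11, b=Δ0−h0·(2M0+M1)/6=-20/11
seg 1: a=-1, c=M1/2=-6/11, d=(M2−M1)/(6·3)=1/3, b=Δ1−h1·(2M1+M2)/6=-26/11
seg 2: a=-4, c=M2/2=27/11, d=(M3−M2)/(6·1)=-9/11, b=Δ2−h2·(2M2+M3)/6=37/11
t_q=19/4 → seg 2, τ=3/4; S=-4+37/11·τ+27/11·τ²+-9/11·τ³=-311/704

  seg 0: a=1 b=-20/11 c=0 d=-2/11
  seg 1: a=-1 b=-26/11 c=-6/11 d=1/3
  seg 2: a=-4 b=37/11 c=27/11 d=-9/11
S(19/4) = -311/704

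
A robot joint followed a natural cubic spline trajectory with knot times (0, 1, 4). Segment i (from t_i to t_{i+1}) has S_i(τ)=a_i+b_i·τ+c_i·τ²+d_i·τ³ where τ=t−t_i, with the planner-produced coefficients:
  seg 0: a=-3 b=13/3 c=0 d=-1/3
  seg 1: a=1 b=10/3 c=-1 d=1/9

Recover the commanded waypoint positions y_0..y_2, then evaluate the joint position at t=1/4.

y_0 = S_0(0) = a_0 = -3
y_1 = S_1(0) = a_1 = 1
y_2 = S_1(3) = 5
t_q=1/4 is in segment 0 (τ=1/4); S_0(τ)=-123/64

y_0=-3 y_1=1 y_2=5
S(1/4) = -123/64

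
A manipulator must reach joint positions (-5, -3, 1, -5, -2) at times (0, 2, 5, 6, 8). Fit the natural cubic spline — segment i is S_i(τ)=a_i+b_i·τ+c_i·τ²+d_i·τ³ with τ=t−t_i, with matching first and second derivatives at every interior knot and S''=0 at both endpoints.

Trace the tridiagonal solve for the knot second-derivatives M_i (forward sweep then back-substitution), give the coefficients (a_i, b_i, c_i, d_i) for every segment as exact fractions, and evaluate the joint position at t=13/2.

Δ: Δ0=1, Δ1=4/3, Δ2=-6, Δ3=3/2
row 1: diag=10, rhs=2; c'=3/10, d'=1/5
row 2: denom=8−3·3/10=71/10; d'=(-44−3·1/5)/(71/10)=-446/71
row 3: denom=6−1·10/71=416/71; d'=(45−1·-446/71)/(416/71)=3641/416
back: M3=3641/416
back: M2=-446/71−10/71·3641/416=-1563/208
back: M1=1/5−3/10·-1563/208=1021/416
M: M0=0, M1=1021/416, M2=-1563/208, M3=3641/416, M4=0
seg 0: a=-5, c=M0/2=0, d=(M1−M0)/(6·2)=1021/4992, b=Δ0−h0·(2M0+M1)/6=227/1248
seg 1: a=-3, c=M1/2=1021/832, d=(M2−M1)/(6·3)=-319/576, b=Δ1−h1·(2M1+M2)/6=1645/624
seg 2: a=1, c=M2/2=-1563/416, d=(M3−M2)/(6·1)=6767/2496, b=Δ2−h2·(2M2+M3)/6=-12365/2496
seg 3: a=-5, c=M3/2=3641/832, d=(M4−M3)/(6·2)=-3641/4992, b=Δ3−h3·(2M3+M4)/6=-2705/624
t_q=13/2 → seg 3, τ=1/2; S=-5+-2705/624·τ+3641/832·τ²+-3641/4992·τ³=-82063/13312

  seg 0: a=-5 b=227/1248 c=0 d=1021/4992
  seg 1: a=-3 b=1645/624 c=1021/832 d=-319/576
  seg 2: a=1 b=-12365/2496 c=-1563/416 d=6767/2496
  seg 3: a=-5 b=-2705/624 c=3641/832 d=-3641/4992
S(13/2) = -82063/13312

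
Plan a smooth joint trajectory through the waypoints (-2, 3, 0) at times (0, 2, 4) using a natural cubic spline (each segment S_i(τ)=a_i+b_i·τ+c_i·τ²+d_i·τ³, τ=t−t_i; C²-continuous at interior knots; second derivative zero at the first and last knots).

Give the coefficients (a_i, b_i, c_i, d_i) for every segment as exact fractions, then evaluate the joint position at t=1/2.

Δ: Δ0=5/2, Δ1=-3/2
row 1: diag=8, rhs=-24; c'=1/4, d'=-3
back: M1=-3
M: M0=0, M1=-3, M2=0
seg 0: a=-2, c=M0/2=0, d=(M1−M0)/(6·2)=-1/4, b=Δ0−h0·(2M0+M1)/6=7/2
seg 1: a=3, c=M1/2=-3/2, d=(M2−M1)/(6·2)=1/4, b=Δ1−h1·(2M1+M2)/6=1/2
t_q=1/2 → seg 0, τ=1/2; S=-2+7/2·τ+0·τ²+-1/4·τ³=-9/32

  seg 0: a=-2 b=7/2 c=0 d=-1/4
  seg 1: a=3 b=1/2 c=-3/2 d=1/4
S(1/2) = -9/32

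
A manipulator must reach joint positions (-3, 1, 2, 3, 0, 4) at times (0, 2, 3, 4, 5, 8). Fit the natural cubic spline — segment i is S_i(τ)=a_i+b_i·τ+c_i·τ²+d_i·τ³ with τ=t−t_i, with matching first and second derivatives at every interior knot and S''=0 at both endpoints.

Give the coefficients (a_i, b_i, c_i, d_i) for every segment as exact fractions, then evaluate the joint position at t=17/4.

  seg 0: a=-3 b=4904/1995 c=0 d=-457/3990
  seg 1: a=1 b=2162/1995 c=-457/665 d=172/285
  seg 2: a=2 b=3032/1995 c=747/665 d=-3278/1995
  seg 3: a=3 b=-464/399 c=-2531/665 d=3928/1995
  seg 4: a=0 b=-5722/1995 c=1397/665 d=-1397/5985
S(17/4) = 26623/10640

Δ: Δ0=2, Δ1=1, Δ2=1, Δ3=-3, Δ4=4/3
row 1: diag=6, rhs=-6; c'=1/6, d'=-1
row 2: denom=4−1·1/6=23/6; d'=(0−1·-1)/(23/6)=6/23
row 3: denom=4−1·6/23=86/23; d'=(-24−1·6/23)/(86/23)=-279/43
row 4: denom=8−1·23/86=665/86; d'=(26−1·-279/43)/(665/86)=2794/665
back: M4=2794/665
back: M3=-279/43−23/86·2794/665=-5062/665
back: M2=6/23−6/23·-5062/665=1494/665
back: M1=-1−1/6·1494/665=-914/665
M: M0=0, M1=-914/665, M2=1494/665, M3=-5062/665, M4=2794/665, M5=0
seg 0: a=-3, c=M0/2=0, d=(M1−M0)/(6·2)=-457/3990, b=Δ0−h0·(2M0+M1)/6=4904/1995
seg 1: a=1, c=M1/2=-457/665, d=(M2−M1)/(6·1)=172/285, b=Δ1−h1·(2M1+M2)/6=2162/1995
seg 2: a=2, c=M2/2=747/665, d=(M3−M2)/(6·1)=-3278/1995, b=Δ2−h2·(2M2+M3)/6=3032/1995
seg 3: a=3, c=M3/2=-2531/665, d=(M4−M3)/(6·1)=3928/1995, b=Δ3−h3·(2M3+M4)/6=-464/399
seg 4: a=0, c=M4/2=1397/665, d=(M5−M4)/(6·3)=-1397/5985, b=Δ4−h4·(2M4+M5)/6=-5722/1995
t_q=17/4 → seg 3, τ=1/4; S=3+-464/399·τ+-2531/665·τ²+3928/1995·τ³=26623/10640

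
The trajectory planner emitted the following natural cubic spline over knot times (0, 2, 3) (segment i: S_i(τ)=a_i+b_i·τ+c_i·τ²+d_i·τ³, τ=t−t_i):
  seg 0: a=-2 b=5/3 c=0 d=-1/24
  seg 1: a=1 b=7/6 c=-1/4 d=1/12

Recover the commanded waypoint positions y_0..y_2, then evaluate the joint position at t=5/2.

y_0=-2 y_1=1 y_2=2
S(5/2) = 49/32

y_0 = S_0(0) = a_0 = -2
y_1 = S_1(0) = a_1 = 1
y_2 = S_1(1) = 2
t_q=5/2 is in segment 1 (τ=1/2); S_1(τ)=49/32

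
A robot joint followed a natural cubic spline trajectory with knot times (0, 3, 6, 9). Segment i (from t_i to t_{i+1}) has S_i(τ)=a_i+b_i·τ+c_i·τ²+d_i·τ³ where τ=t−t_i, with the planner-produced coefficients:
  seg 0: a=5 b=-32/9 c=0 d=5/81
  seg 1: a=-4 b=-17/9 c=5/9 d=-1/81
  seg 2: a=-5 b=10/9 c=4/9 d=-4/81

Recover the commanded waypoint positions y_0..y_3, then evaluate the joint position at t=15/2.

y_0=5 y_1=-4 y_2=-5 y_3=1
S(15/2) = -5/2

y_0 = S_0(0) = a_0 = 5
y_1 = S_1(0) = a_1 = -4
y_2 = S_2(0) = a_2 = -5
y_3 = S_2(3) = 1
t_q=15/2 is in segment 2 (τ=3/2); S_2(τ)=-5/2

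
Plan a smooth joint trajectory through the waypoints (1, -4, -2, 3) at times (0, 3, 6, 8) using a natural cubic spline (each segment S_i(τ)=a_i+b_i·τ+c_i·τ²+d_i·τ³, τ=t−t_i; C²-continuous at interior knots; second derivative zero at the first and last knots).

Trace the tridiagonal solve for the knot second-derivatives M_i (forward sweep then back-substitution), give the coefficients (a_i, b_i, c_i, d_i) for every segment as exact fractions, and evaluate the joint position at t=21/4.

  seg 0: a=1 b=-159/74 c=0 d=107/1998
  seg 1: a=-4 b=-26/37 c=107/222 d=-17/1998
  seg 2: a=-2 b=145/74 c=15/37 d=-5/74
S(21/4) = -15335/4736

Δ: Δ0=-5/3, Δ1=2/3, Δ2=5/2
row 1: diag=12, rhs=14; c'=1/4, d'=7/6
row 2: denom=10−3·1/4=37/4; d'=(11−3·7/6)/(37/4)=30/37
back: M2=30/37
back: M1=7/6−1/4·30/37=107/111
M: M0=0, M1=107/111, M2=30/37, M3=0
seg 0: a=1, c=M0/2=0, d=(M1−M0)/(6·3)=107/1998, b=Δ0−h0·(2M0+M1)/6=-159/74
seg 1: a=-4, c=M1/2=107/222, d=(M2−M1)/(6·3)=-17/1998, b=Δ1−h1·(2M1+M2)/6=-26/37
seg 2: a=-2, c=M2/2=15/37, d=(M3−M2)/(6·2)=-5/74, b=Δ2−h2·(2M2+M3)/6=145/74
t_q=21/4 → seg 1, τ=9/4; S=-4+-26/37·τ+107/222·τ²+-17/1998·τ³=-15335/4736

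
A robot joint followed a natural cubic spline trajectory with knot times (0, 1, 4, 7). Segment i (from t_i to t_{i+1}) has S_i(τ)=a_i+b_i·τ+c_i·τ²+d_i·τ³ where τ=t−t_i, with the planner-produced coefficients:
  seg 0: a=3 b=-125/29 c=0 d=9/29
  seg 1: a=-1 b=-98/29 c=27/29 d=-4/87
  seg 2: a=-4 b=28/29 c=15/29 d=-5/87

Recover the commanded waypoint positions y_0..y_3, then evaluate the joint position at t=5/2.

y_0 = S_0(0) = a_0 = 3
y_1 = S_1(0) = a_1 = -1
y_2 = S_2(0) = a_2 = -4
y_3 = S_2(3) = 2
t_q=5/2 is in segment 1 (τ=3/2); S_1(τ)=-479/116

y_0=3 y_1=-1 y_2=-4 y_3=2
S(5/2) = -479/116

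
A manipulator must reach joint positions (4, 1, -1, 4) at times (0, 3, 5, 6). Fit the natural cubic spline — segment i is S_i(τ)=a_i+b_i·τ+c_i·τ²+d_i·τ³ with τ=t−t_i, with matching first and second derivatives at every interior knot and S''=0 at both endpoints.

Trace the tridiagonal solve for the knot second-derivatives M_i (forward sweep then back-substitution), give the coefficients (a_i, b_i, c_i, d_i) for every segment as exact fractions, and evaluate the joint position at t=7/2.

  seg 0: a=4 b=-5/14 c=0 d=-1/14
  seg 1: a=1 b=-16/7 c=-9/14 d=9/14
  seg 2: a=-1 b=20/7 c=45/14 d=-15/14
S(7/2) = -25/112

Δ: Δ0=-1, Δ1=-1, Δ2=5
row 1: diag=10, rhs=0; c'=1/5, d'=0
row 2: denom=6−2·1/5=28/5; d'=(36−2·0)/(28/5)=45/7
back: M2=45/7
back: M1=0−1/5·45/7=-9/7
M: M0=0, M1=-9/7, M2=45/7, M3=0
seg 0: a=4, c=M0/2=0, d=(M1−M0)/(6·3)=-1/14, b=Δ0−h0·(2M0+M1)/6=-5/14
seg 1: a=1, c=M1/2=-9/14, d=(M2−M1)/(6·2)=9/14, b=Δ1−h1·(2M1+M2)/6=-16/7
seg 2: a=-1, c=M2/2=45/14, d=(M3−M2)/(6·1)=-15/14, b=Δ2−h2·(2M2+M3)/6=20/7
t_q=7/2 → seg 1, τ=1/2; S=1+-16/7·τ+-9/14·τ²+9/14·τ³=-25/112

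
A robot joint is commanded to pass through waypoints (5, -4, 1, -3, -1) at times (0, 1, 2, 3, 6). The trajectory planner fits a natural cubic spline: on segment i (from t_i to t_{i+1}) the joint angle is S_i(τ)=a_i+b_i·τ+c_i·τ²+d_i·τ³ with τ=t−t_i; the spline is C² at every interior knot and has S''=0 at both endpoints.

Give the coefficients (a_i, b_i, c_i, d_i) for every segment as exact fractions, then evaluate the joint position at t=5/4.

Δ: Δ0=-9, Δ1=5, Δ2=-4, Δ3=2/3
row 1: diag=4, rhs=84; c'=1/4, d'=21
row 2: denom=4−1·1/4=15/4; d'=(-54−1·21)/(15/4)=-20
row 3: denom=8−1·4/15=116/15; d'=(28−1·-20)/(116/15)=180/29
back: M3=180/29
back: M2=-20−4/15·180/29=-628/29
back: M1=21−1/4·-628/29=766/29
M: M0=0, M1=766/29, M2=-628/29, M3=180/29, M4=0
seg 0: a=5, c=M0/2=0, d=(M1−M0)/(6·1)=383/87, b=Δ0−h0·(2M0+M1)/6=-1166/87
seg 1: a=-4, c=M1/2=383/29, d=(M2−M1)/(6·1)=-697/87, b=Δ1−h1·(2M1+M2)/6=-17/87
seg 2: a=1, c=M2/2=-314/29, d=(M3−M2)/(6·1)=404/87, b=Δ2−h2·(2M2+M3)/6=190/87
seg 3: a=-3, c=M3/2=90/29, d=(M4−M3)/(6·3)=-10/29, b=Δ3−h3·(2M3+M4)/6=-482/87
t_q=5/4 → seg 1, τ=1/4; S=-4+-17/87·τ+383/29·τ²+-697/87·τ³=-6215/1856

  seg 0: a=5 b=-1166/87 c=0 d=383/87
  seg 1: a=-4 b=-17/87 c=383/29 d=-697/87
  seg 2: a=1 b=190/87 c=-314/29 d=404/87
  seg 3: a=-3 b=-482/87 c=90/29 d=-10/29
S(5/4) = -6215/1856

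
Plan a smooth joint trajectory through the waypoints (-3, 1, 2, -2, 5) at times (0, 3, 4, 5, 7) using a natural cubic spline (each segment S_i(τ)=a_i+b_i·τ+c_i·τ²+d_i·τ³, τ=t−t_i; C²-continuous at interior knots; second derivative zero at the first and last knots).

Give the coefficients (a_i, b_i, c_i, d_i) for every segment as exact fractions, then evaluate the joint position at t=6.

Δ: Δ0=4/3, Δ1=1, Δ2=-4, Δ3=7/2
row 1: diag=8, rhs=-2; c'=1/8, d'=-1/4
row 2: denom=4−1·1/8=31/8; d'=(-30−1·-1/4)/(31/8)=-238/31
row 3: denom=6−1·8/31=178/31; d'=(45−1·-238/31)/(178/31)=1633/178
back: M3=1633/178
back: M2=-238/31−8/31·1633/178=-894/89
back: M1=-1/4−1/8·-894/89=179/178
M: M0=0, M1=179/178, M2=-894/89, M3=1633/178, M4=0
seg 0: a=-3, c=M0/2=0, d=(M1−M0)/(6·3)=179/3204, b=Δ0−h0·(2M0+M1)/6=887/1068
seg 1: a=1, c=M1/2=179/356, d=(M2−M1)/(6·1)=-1967/1068, b=Δ1−h1·(2M1+M2)/6=1249/534
seg 2: a=2, c=M2/2=-447/89, d=(M3−M2)/(6·1)=3421/1068, b=Δ2−h2·(2M2+M3)/6=-2329/1068
seg 3: a=-2, c=M3/2=1633/356, d=(M4−M3)/(6·2)=-1633/2136, b=Δ3−h3·(2M3+M4)/6=-1397/534
t_q=6 → seg 3, τ=1; S=-2+-1397/534·τ+1633/356·τ²+-1633/2136·τ³=-565/712

  seg 0: a=-3 b=887/1068 c=0 d=179/3204
  seg 1: a=1 b=1249/534 c=179/356 d=-1967/1068
  seg 2: a=2 b=-2329/1068 c=-447/89 d=3421/1068
  seg 3: a=-2 b=-1397/534 c=1633/356 d=-1633/2136
S(6) = -565/712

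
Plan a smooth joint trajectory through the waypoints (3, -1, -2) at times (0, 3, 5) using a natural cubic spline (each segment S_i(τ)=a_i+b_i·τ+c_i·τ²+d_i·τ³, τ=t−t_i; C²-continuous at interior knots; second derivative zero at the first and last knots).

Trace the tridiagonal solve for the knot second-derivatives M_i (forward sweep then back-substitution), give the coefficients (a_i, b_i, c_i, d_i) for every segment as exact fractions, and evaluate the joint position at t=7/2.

Δ: Δ0=-4/3, Δ1=-1/2
row 1: diag=10, rhs=5; c'=1/5, d'=1/2
back: M1=1/2
M: M0=0, M1=1/2, M2=0
seg 0: a=3, c=M0/2=0, d=(M1−M0)/(6·3)=1/36, b=Δ0−h0·(2M0+M1)/6=-19/12
seg 1: a=-1, c=M1/2=1/4, d=(M2−M1)/(6·2)=-1/24, b=Δ1−h1·(2M1+M2)/6=-5/6
t_q=7/2 → seg 1, τ=1/2; S=-1+-5/6·τ+1/4·τ²+-1/24·τ³=-87/64

  seg 0: a=3 b=-19/12 c=0 d=1/36
  seg 1: a=-1 b=-5/6 c=1/4 d=-1/24
S(7/2) = -87/64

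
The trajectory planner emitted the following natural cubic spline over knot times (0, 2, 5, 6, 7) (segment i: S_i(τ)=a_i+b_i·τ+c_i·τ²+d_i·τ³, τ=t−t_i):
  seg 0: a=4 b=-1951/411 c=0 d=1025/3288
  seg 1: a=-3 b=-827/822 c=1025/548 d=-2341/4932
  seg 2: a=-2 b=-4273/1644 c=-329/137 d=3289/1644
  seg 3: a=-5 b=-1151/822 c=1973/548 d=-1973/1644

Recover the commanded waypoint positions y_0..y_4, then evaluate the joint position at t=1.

y_0 = S_0(0) = a_0 = 4
y_1 = S_1(0) = a_1 = -3
y_2 = S_2(0) = a_2 = -2
y_3 = S_3(0) = a_3 = -5
y_4 = S_3(1) = -4
t_q=1 is in segment 0 (τ=1); S_0(τ)=-477/1096

y_0=4 y_1=-3 y_2=-2 y_3=-5 y_4=-4
S(1) = -477/1096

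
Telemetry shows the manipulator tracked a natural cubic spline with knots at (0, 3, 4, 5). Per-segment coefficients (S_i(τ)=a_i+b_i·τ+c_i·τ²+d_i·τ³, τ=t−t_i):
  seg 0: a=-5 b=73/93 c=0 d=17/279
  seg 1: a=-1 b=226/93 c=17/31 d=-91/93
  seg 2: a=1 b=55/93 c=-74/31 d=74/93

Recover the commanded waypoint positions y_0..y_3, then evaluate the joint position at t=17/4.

y_0 = S_0(0) = a_0 = -5
y_1 = S_1(0) = a_1 = -1
y_2 = S_2(0) = a_2 = 1
y_3 = S_2(1) = 0
t_q=17/4 is in segment 2 (τ=1/4); S_2(τ)=1003/992

y_0=-5 y_1=-1 y_2=1 y_3=0
S(17/4) = 1003/992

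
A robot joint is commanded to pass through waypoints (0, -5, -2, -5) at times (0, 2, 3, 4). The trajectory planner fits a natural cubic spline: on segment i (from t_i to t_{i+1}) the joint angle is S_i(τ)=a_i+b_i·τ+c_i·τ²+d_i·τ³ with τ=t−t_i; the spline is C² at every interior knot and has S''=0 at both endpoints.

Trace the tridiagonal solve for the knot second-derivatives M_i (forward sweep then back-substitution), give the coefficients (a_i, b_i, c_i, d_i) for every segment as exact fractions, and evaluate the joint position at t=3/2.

Δ: Δ0=-5/2, Δ1=3, Δ2=-3
row 1: diag=6, rhs=33; c'=1/6, d'=11/2
row 2: denom=4−1·1/6=23/6; d'=(-36−1·11/2)/(23/6)=-249/23
back: M2=-249/23
back: M1=11/2−1/6·-249/23=168/23
M: M0=0, M1=168/23, M2=-249/23, M3=0
seg 0: a=0, c=M0/2=0, d=(M1−M0)/(6·2)=14/23, b=Δ0−h0·(2M0+M1)/6=-227/46
seg 1: a=-5, c=M1/2=84/23, d=(M2−M1)/(6·1)=-139/46, b=Δ1−h1·(2M1+M2)/6=109/46
seg 2: a=-2, c=M2/2=-249/46, d=(M3−M2)/(6·1)=83/46, b=Δ2−h2·(2M2+M3)/6=14/23
t_q=3/2 → seg 0, τ=3/2; S=0+-227/46·τ+0·τ²+14/23·τ³=-123/23

  seg 0: a=0 b=-227/46 c=0 d=14/23
  seg 1: a=-5 b=109/46 c=84/23 d=-139/46
  seg 2: a=-2 b=14/23 c=-249/46 d=83/46
S(3/2) = -123/23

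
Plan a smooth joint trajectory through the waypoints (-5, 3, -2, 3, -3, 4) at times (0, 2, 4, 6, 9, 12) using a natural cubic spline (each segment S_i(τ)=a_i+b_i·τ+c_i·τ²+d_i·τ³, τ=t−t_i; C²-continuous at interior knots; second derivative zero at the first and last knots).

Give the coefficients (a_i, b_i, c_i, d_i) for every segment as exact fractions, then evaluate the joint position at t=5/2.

Δ: Δ0=4, Δ1=-5/2, Δ2=5/2, Δ3=-2, Δ4=7/3
row 1: diag=8, rhs=-39; c'=1/4, d'=-39/8
row 2: denom=8−2·1/4=15/2; d'=(30−2·-39/8)/(15/2)=53/10
row 3: denom=10−2·4/15=142/15; d'=(-27−2·53/10)/(142/15)=-282/71
row 4: denom=12−3·45/142=1569/142; d'=(26−3·-282/71)/(1569/142)=5384/1569
back: M4=5384/1569
back: M3=-282/71−45/142·5384/1569=-2646/523
back: M2=53/10−4/15·-2646/523=6955/1046
back: M1=-39/8−1/4·6955/1046=-3419/523
M: M0=0, M1=-3419/523, M2=6955/1046, M3=-2646/523, M4=5384/1569, M5=0
seg 0: a=-5, c=M0/2=0, d=(M1−M0)/(6·2)=-3419/6276, b=Δ0−h0·(2M0+M1)/6=9695/1569
seg 1: a=3, c=M1/2=-3419/1046, d=(M2−M1)/(6·2)=13793/12552, b=Δ1−h1·(2M1+M2)/6=-562/1569
seg 2: a=-2, c=M2/2=6955/2092, d=(M3−M2)/(6·2)=-12247/12552, b=Δ2−h2·(2M2+M3)/6=-773/3138
seg 3: a=3, c=M3/2=-1323/523, d=(M4−M3)/(6·3)=6661/14121, b=Δ3−h3·(2M3+M4)/6=2108/1569
seg 4: a=-3, c=M4/2=2692/1569, d=(M5−M4)/(6·3)=-2692/14121, b=Δ4−h4·(2M4+M5)/6=-1723/1569
t_q=5/2 → seg 1, τ=1/2; S=3+-562/1569·τ+-3419/1046·τ²+13793/12552·τ³=71667/33472

  seg 0: a=-5 b=9695/1569 c=0 d=-3419/6276
  seg 1: a=3 b=-562/1569 c=-3419/1046 d=13793/12552
  seg 2: a=-2 b=-773/3138 c=6955/2092 d=-12247/12552
  seg 3: a=3 b=2108/1569 c=-1323/523 d=6661/14121
  seg 4: a=-3 b=-1723/1569 c=2692/1569 d=-2692/14121
S(5/2) = 71667/33472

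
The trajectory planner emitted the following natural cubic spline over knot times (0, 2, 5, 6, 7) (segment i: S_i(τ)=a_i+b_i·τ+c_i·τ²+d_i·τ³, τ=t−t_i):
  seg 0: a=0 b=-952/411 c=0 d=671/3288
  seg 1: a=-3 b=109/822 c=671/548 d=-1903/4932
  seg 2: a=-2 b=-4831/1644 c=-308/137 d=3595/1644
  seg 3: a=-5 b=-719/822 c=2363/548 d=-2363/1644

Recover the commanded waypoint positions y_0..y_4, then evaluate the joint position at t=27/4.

y_0 = S_0(0) = a_0 = 0
y_1 = S_1(0) = a_1 = -3
y_2 = S_2(0) = a_2 = -2
y_3 = S_3(0) = a_3 = -5
y_4 = S_3(1) = -3
t_q=27/4 is in segment 3 (τ=3/4); S_3(τ)=-134567/35072

y_0=0 y_1=-3 y_2=-2 y_3=-5 y_4=-3
S(27/4) = -134567/35072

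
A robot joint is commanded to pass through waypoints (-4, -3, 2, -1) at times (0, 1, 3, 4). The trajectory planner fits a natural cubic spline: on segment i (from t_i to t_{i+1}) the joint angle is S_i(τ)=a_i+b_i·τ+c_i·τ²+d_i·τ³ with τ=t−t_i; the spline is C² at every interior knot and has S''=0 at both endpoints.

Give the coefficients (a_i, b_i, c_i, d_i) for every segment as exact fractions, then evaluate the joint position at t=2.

  seg 0: a=-4 b=3/8 c=0 d=5/8
  seg 1: a=-3 b=9/4 c=15/8 d=-7/8
  seg 2: a=2 b=-3/4 c=-27/8 d=9/8
S(2) = 1/4

Δ: Δ0=1, Δ1=5/2, Δ2=-3
row 1: diag=6, rhs=9; c'=1/3, d'=3/2
row 2: denom=6−2·1/3=16/3; d'=(-33−2·3/2)/(16/3)=-27/4
back: M2=-27/4
back: M1=3/2−1/3·-27/4=15/4
M: M0=0, M1=15/4, M2=-27/4, M3=0
seg 0: a=-4, c=M0/2=0, d=(M1−M0)/(6·1)=5/8, b=Δ0−h0·(2M0+M1)/6=3/8
seg 1: a=-3, c=M1/2=15/8, d=(M2−M1)/(6·2)=-7/8, b=Δ1−h1·(2M1+M2)/6=9/4
seg 2: a=2, c=M2/2=-27/8, d=(M3−M2)/(6·1)=9/8, b=Δ2−h2·(2M2+M3)/6=-3/4
t_q=2 → seg 1, τ=1; S=-3+9/4·τ+15/8·τ²+-7/8·τ³=1/4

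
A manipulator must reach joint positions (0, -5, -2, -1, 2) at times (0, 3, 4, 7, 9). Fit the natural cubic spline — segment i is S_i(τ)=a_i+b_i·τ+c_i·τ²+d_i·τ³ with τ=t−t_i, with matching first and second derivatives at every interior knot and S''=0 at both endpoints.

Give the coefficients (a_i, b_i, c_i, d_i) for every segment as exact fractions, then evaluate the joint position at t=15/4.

Δ: Δ0=-5/3, Δ1=3, Δ2=1/3, Δ3=3/2
row 1: diag=8, rhs=28; c'=1/8, d'=7/2
row 2: denom=8−1·1/8=63/8; d'=(-16−1·7/2)/(63/8)=-52/21
row 3: denom=10−3·8/21=62/7; d'=(7−3·-52/21)/(62/7)=101/62
back: M3=101/62
back: M2=-52/21−8/21·101/62=-96/31
back: M1=7/2−1/8·-96/31=241/62
M: M0=0, M1=241/62, M2=-96/31, M3=101/62, M4=0
seg 0: a=0, c=M0/2=0, d=(M1−M0)/(6·3)=241/1116, b=Δ0−h0·(2M0+M1)/6=-1343/372
seg 1: a=-5, c=M1/2=241/124, d=(M2−M1)/(6·1)=-433/372, b=Δ1−h1·(2M1+M2)/6=413/186
seg 2: a=-2, c=M2/2=-48/31, d=(M3−M2)/(6·3)=293/1116, b=Δ2−h2·(2M2+M3)/6=973/372
seg 3: a=-1, c=M3/2=101/124, d=(M4−M3)/(6·2)=-101/744, b=Δ3−h3·(2M3+M4)/6=77/186
t_q=15/4 → seg 1, τ=3/4; S=-5+413/186·τ+241/124·τ²+-433/372·τ³=-21685/7936

  seg 0: a=0 b=-1343/372 c=0 d=241/1116
  seg 1: a=-5 b=413/186 c=241/124 d=-433/372
  seg 2: a=-2 b=973/372 c=-48/31 d=293/1116
  seg 3: a=-1 b=77/186 c=101/124 d=-101/744
S(15/4) = -21685/7936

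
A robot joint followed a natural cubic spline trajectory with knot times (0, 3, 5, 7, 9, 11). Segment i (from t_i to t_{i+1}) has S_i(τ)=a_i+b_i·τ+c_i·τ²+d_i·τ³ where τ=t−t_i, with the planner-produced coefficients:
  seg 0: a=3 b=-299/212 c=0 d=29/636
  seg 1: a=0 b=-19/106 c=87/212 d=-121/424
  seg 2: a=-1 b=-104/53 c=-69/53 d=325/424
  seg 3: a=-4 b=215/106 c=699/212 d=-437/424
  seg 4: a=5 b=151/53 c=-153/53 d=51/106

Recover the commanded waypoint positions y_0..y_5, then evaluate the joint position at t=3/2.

y_0=3 y_1=0 y_2=-1 y_3=-4 y_4=5 y_5=3
S(3/2) = 1761/1696

y_0 = S_0(0) = a_0 = 3
y_1 = S_1(0) = a_1 = 0
y_2 = S_2(0) = a_2 = -1
y_3 = S_3(0) = a_3 = -4
y_4 = S_4(0) = a_4 = 5
y_5 = S_4(2) = 3
t_q=3/2 is in segment 0 (τ=3/2); S_0(τ)=1761/1696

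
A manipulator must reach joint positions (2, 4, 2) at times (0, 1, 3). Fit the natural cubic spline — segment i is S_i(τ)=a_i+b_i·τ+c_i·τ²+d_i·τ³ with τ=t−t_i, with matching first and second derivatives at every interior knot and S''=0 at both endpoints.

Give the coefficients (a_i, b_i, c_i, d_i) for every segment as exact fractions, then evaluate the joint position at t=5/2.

Δ: Δ0=2, Δ1=-1
row 1: diag=6, rhs=-18; c'=1/3, d'=-3
back: M1=-3
M: M0=0, M1=-3, M2=0
seg 0: a=2, c=M0/2=0, d=(M1−M0)/(6·1)=-1/2, b=Δ0−h0·(2M0+M1)/6=5/2
seg 1: a=4, c=M1/2=-3/2, d=(M2−M1)/(6·2)=1/4, b=Δ1−h1·(2M1+M2)/6=1
t_q=5/2 → seg 1, τ=3/2; S=4+1·τ+-3/2·τ²+1/4·τ³=95/32

  seg 0: a=2 b=5/2 c=0 d=-1/2
  seg 1: a=4 b=1 c=-3/2 d=1/4
S(5/2) = 95/32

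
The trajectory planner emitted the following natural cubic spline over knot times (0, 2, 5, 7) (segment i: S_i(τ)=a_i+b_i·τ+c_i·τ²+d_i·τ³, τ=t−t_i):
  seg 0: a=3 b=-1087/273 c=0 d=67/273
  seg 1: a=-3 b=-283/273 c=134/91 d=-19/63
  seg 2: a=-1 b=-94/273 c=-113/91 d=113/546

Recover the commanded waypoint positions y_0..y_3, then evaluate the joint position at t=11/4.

y_0 = S_0(0) = a_0 = 3
y_1 = S_1(0) = a_1 = -3
y_2 = S_2(0) = a_2 = -1
y_3 = S_2(2) = -5
t_q=11/4 is in segment 1 (τ=3/4); S_1(τ)=-17917/5824

y_0=3 y_1=-3 y_2=-1 y_3=-5
S(11/4) = -17917/5824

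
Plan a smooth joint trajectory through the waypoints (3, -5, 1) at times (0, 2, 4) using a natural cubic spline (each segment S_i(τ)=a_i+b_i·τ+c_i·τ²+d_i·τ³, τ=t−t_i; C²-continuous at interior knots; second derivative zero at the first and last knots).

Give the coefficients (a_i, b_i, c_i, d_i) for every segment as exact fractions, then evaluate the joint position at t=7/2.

Δ: Δ0=-4, Δ1=3
row 1: diag=8, rhs=42; c'=1/4, d'=21/4
back: M1=21/4
M: M0=0, M1=21/4, M2=0
seg 0: a=3, c=M0/2=0, d=(M1−M0)/(6·2)=7/16, b=Δ0−h0·(2M0+M1)/6=-23/4
seg 1: a=-5, c=M1/2=21/8, d=(M2−M1)/(6·2)=-7/16, b=Δ1−h1·(2M1+M2)/6=-1/2
t_q=7/2 → seg 1, τ=3/2; S=-5+-1/2·τ+21/8·τ²+-7/16·τ³=-169/128

  seg 0: a=3 b=-23/4 c=0 d=7/16
  seg 1: a=-5 b=-1/2 c=21/8 d=-7/16
S(7/2) = -169/128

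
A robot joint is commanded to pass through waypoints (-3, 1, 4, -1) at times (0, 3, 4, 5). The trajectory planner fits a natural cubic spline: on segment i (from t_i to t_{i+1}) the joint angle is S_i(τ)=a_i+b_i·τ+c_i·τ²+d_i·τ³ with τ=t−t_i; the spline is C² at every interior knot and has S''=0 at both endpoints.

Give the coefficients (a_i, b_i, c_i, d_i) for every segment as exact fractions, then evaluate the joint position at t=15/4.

Δ: Δ0=4/3, Δ1=3, Δ2=-5
row 1: diag=8, rhs=10; c'=1/8, d'=5/4
row 2: denom=4−1·1/8=31/8; d'=(-48−1·5/4)/(31/8)=-394/31
back: M2=-394/31
back: M1=5/4−1/8·-394/31=88/31
M: M0=0, M1=88/31, M2=-394/31, M3=0
seg 0: a=-3, c=M0/2=0, d=(M1−M0)/(6·3)=44/279, b=Δ0−h0·(2M0+M1)/6=-8/93
seg 1: a=1, c=M1/2=44/31, d=(M2−M1)/(6·1)=-241/93, b=Δ1−h1·(2M1+M2)/6=388/93
seg 2: a=4, c=M2/2=-197/31, d=(M3−M2)/(6·1)=197/93, b=Δ2−h2·(2M2+M3)/6=-71/93
t_q=15/4 → seg 1, τ=3/4; S=1+388/93·τ+44/31·τ²+-241/93·τ³=7607/1984

  seg 0: a=-3 b=-8/93 c=0 d=44/279
  seg 1: a=1 b=388/93 c=44/31 d=-241/93
  seg 2: a=4 b=-71/93 c=-197/31 d=197/93
S(15/4) = 7607/1984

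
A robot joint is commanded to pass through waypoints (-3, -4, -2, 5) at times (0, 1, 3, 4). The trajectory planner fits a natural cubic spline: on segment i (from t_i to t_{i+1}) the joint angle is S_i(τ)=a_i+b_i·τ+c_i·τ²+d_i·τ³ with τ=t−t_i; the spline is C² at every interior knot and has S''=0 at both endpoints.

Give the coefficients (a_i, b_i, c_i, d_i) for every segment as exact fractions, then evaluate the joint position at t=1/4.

  seg 0: a=-3 b=-1 c=0 d=0
  seg 1: a=-4 b=-1 c=0 d=1/2
  seg 2: a=-2 b=5 c=3 d=-1
S(1/4) = -13/4

Δ: Δ0=-1, Δ1=1, Δ2=7
row 1: diag=6, rhs=12; c'=1/3, d'=2
row 2: denom=6−2·1/3=16/3; d'=(36−2·2)/(16/3)=6
back: M2=6
back: M1=2−1/3·6=0
M: M0=0, M1=0, M2=6, M3=0
seg 0: a=-3, c=M0/2=0, d=(M1−M0)/(6·1)=0, b=Δ0−h0·(2M0+M1)/6=-1
seg 1: a=-4, c=M1/2=0, d=(M2−M1)/(6·2)=1/2, b=Δ1−h1·(2M1+M2)/6=-1
seg 2: a=-2, c=M2/2=3, d=(M3−M2)/(6·1)=-1, b=Δ2−h2·(2M2+M3)/6=5
t_q=1/4 → seg 0, τ=1/4; S=-3+-1·τ+0·τ²+0·τ³=-13/4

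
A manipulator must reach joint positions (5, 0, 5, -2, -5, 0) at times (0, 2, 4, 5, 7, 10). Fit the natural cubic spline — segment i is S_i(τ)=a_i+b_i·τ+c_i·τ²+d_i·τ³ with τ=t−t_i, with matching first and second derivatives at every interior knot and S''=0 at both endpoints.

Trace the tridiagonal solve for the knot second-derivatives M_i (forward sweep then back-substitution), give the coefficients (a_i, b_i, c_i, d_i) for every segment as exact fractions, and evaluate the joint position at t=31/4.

  seg 0: a=5 b=-8657/1788 c=0 d=4187/7152
  seg 1: a=0 b=976/447 c=4187/1192 d=-11995/7152
  seg 2: a=5 b=-6959/1788 c=-976/149 d=6155/1788
  seg 3: a=-2 b=-5959/894 c=2251/596 d=-2135/3576
  seg 4: a=-5 b=571/447 c=29/149 d=-29/1341
S(31/4) = -37587/9536

Δ: Δ0=-5/2, Δ1=5/2, Δ2=-7, Δ3=-3/2, Δ4=5/3
row 1: diag=8, rhs=30; c'=1/4, d'=15/4
row 2: denom=6−2·1/4=11/2; d'=(-57−2·15/4)/(11/2)=-129/11
row 3: denom=6−1·2/11=64/11; d'=(33−1·-129/11)/(64/11)=123/16
row 4: denom=10−2·11/32=149/16; d'=(19−2·123/16)/(149/16)=58/149
back: M4=58/149
back: M3=123/16−11/32·58/149=2251/298
back: M2=-129/11−2/11·2251/298=-1952/149
back: M1=15/4−1/4·-1952/149=4187/596
M: M0=0, M1=4187/596, M2=-1952/149, M3=2251/298, M4=58/149, M5=0
seg 0: a=5, c=M0/2=0, d=(M1−M0)/(6·2)=4187/7152, b=Δ0−h0·(2M0+M1)/6=-8657/1788
seg 1: a=0, c=M1/2=4187/1192, d=(M2−M1)/(6·2)=-11995/7152, b=Δ1−h1·(2M1+M2)/6=976/447
seg 2: a=5, c=M2/2=-976/149, d=(M3−M2)/(6·1)=6155/1788, b=Δ2−h2·(2M2+M3)/6=-6959/1788
seg 3: a=-2, c=M3/2=2251/596, d=(M4−M3)/(6·2)=-2135/3576, b=Δ3−h3·(2M3+M4)/6=-5959/894
seg 4: a=-5, c=M4/2=29/149, d=(M5−M4)/(6·3)=-29/1341, b=Δ4−h4·(2M4+M5)/6=571/447
t_q=31/4 → seg 4, τ=3/4; S=-5+571/447·τ+29/149·τ²+-29/1341·τ³=-37587/9536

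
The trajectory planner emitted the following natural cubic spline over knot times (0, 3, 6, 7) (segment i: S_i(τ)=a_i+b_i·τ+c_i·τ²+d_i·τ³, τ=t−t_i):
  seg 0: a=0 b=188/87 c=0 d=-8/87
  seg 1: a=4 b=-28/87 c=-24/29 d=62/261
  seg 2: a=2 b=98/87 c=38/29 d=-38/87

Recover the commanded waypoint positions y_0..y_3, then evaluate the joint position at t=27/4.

y_0 = S_0(0) = a_0 = 0
y_1 = S_1(0) = a_1 = 4
y_2 = S_2(0) = a_2 = 2
y_3 = S_2(1) = 4
t_q=27/4 is in segment 2 (τ=3/4); S_2(τ)=3153/928

y_0=0 y_1=4 y_2=2 y_3=4
S(27/4) = 3153/928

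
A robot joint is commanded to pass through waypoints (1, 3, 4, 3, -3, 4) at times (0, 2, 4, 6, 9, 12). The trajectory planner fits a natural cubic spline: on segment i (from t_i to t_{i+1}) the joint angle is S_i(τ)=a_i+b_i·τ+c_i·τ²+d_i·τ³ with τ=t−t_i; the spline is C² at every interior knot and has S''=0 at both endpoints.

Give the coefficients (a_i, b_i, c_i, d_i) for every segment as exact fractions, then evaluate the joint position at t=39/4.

  seg 0: a=1 b=1730/1569 c=0 d=-161/6276
  seg 1: a=3 b=1247/1569 c=-161/1046 d=41/12552
  seg 2: a=4 b=685/3138 c=-281/2092 d=-1411/12552
  seg 3: a=3 b=-2617/1569 c=-423/523 d=3286/14121
  seg 4: a=-3 b=-373/1569 c=2017/1569 d=-2017/14121
S(39/4) = -84197/33472

Δ: Δ0=1, Δ1=1/2, Δ2=-1/2, Δ3=-2, Δ4=7/3
row 1: diag=8, rhs=-3; c'=1/4, d'=-3/8
row 2: denom=8−2·1/4=15/2; d'=(-6−2·-3/8)/(15/2)=-7/10
row 3: denom=10−2·4/15=142/15; d'=(-9−2·-7/10)/(142/15)=-57/71
row 4: denom=12−3·45/142=1569/142; d'=(26−3·-57/71)/(1569/142)=4034/1569
back: M4=4034/1569
back: M3=-57/71−45/142·4034/1569=-846/523
back: M2=-7/10−4/15·-846/523=-281/1046
back: M1=-3/8−1/4·-281/1046=-161/523
M: M0=0, M1=-161/523, M2=-281/1046, M3=-846/523, M4=4034/1569, M5=0
seg 0: a=1, c=M0/2=0, d=(M1−M0)/(6·2)=-161/6276, b=Δ0−h0·(2M0+M1)/6=1730/1569
seg 1: a=3, c=M1/2=-161/1046, d=(M2−M1)/(6·2)=41/12552, b=Δ1−h1·(2M1+M2)/6=1247/1569
seg 2: a=4, c=M2/2=-281/2092, d=(M3−M2)/(6·2)=-1411/12552, b=Δ2−h2·(2M2+M3)/6=685/3138
seg 3: a=3, c=M3/2=-423/523, d=(M4−M3)/(6·3)=3286/14121, b=Δ3−h3·(2M3+M4)/6=-2617/1569
seg 4: a=-3, c=M4/2=2017/1569, d=(M5−M4)/(6·3)=-2017/14121, b=Δ4−h4·(2M4+M5)/6=-373/1569
t_q=39/4 → seg 4, τ=3/4; S=-3+-373/1569·τ+2017/1569·τ²+-2017/14121·τ³=-84197/33472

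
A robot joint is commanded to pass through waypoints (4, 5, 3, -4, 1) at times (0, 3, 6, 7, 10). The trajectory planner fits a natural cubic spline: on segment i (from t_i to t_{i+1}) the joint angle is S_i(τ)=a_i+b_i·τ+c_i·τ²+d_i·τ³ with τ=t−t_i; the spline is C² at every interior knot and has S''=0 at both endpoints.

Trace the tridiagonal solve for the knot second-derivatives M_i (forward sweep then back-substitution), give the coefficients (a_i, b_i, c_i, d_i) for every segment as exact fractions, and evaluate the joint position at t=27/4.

  seg 0: a=4 b=-13/76 c=0 d=115/2052
  seg 1: a=5 b=51/38 c=115/228 d=-803/2052
  seg 2: a=3 b=-471/76 c=-172/57 d=505/228
  seg 3: a=-4 b=-637/114 c=827/228 d=-827/2052
S(27/4) = -11727/4864

Δ: Δ0=1/3, Δ1=-2/3, Δ2=-7, Δ3=5/3
row 1: diag=12, rhs=-6; c'=1/4, d'=-1/2
row 2: denom=8−3·1/4=29/4; d'=(-38−3·-1/2)/(29/4)=-146/29
row 3: denom=8−1·4/29=228/29; d'=(52−1·-146/29)/(228/29)=827/114
back: M3=827/114
back: M2=-146/29−4/29·827/114=-344/57
back: M1=-1/2−1/4·-344/57=115/114
M: M0=0, M1=115/114, M2=-344/57, M3=827/114, M4=0
seg 0: a=4, c=M0/2=0, d=(M1−M0)/(6·3)=115/2052, b=Δ0−h0·(2M0+M1)/6=-13/76
seg 1: a=5, c=M1/2=115/228, d=(M2−M1)/(6·3)=-803/2052, b=Δ1−h1·(2M1+M2)/6=51/38
seg 2: a=3, c=M2/2=-172/57, d=(M3−M2)/(6·1)=505/228, b=Δ2−h2·(2M2+M3)/6=-471/76
seg 3: a=-4, c=M3/2=827/228, d=(M4−M3)/(6·3)=-827/2052, b=Δ3−h3·(2M3+M4)/6=-637/114
t_q=27/4 → seg 2, τ=3/4; S=3+-471/76·τ+-172/57·τ²+505/228·τ³=-11727/4864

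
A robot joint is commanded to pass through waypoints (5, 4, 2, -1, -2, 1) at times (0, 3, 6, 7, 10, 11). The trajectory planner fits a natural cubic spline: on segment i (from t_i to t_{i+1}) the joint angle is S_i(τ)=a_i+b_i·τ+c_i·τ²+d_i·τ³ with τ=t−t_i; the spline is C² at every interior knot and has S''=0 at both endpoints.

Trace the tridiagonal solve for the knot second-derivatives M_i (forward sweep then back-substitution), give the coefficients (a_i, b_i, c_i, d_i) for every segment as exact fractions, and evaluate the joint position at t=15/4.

Δ: Δ0=-1/3, Δ1=-2/3, Δ2=-3, Δ3=-1/3, Δ4=3
row 1: diag=12, rhs=-2; c'=1/4, d'=-1/6
row 2: denom=8−3·1/4=29/4; d'=(-14−3·-1/6)/(29/4)=-54/29
row 3: denom=8−1·4/29=228/29; d'=(16−1·-54/29)/(228/29)=259/114
row 4: denom=8−3·29/76=521/76; d'=(20−3·259/114)/(521/76)=1002/521
back: M4=1002/521
back: M3=259/114−29/76·1002/521=2404/1563
back: M2=-54/29−4/29·2404/1563=-3242/1563
back: M1=-1/6−1/4·-3242/1563=550/1563
M: M0=0, M1=550/1563, M2=-3242/1563, M3=2404/1563, M4=1002/521, M5=0
seg 0: a=5, c=M0/2=0, d=(M1−M0)/(6·3)=275/14067, b=Δ0−h0·(2M0+M1)/6=-796/1563
seg 1: a=4, c=M1/2=275/1563, d=(M2−M1)/(6·3)=-632/4689, b=Δ1−h1·(2M1+M2)/6=29/1563
seg 2: a=2, c=M2/2=-1621/1563, d=(M3−M2)/(6·1)=941/1563, b=Δ2−h2·(2M2+M3)/6=-4009/1563
seg 3: a=-1, c=M3/2=1202/1563, d=(M4−M3)/(6·3)=301/14067, b=Δ3−h3·(2M3+M4)/6=-1476/521
seg 4: a=-2, c=M4/2=501/521, d=(M5−M4)/(6·1)=-167/521, b=Δ4−h4·(2M4+M5)/6=1229/521
t_q=15/4 → seg 1, τ=3/4; S=4+29/1563·τ+275/1563·τ²+-632/4689·τ³=33811/8336

  seg 0: a=5 b=-796/1563 c=0 d=275/14067
  seg 1: a=4 b=29/1563 c=275/1563 d=-632/4689
  seg 2: a=2 b=-4009/1563 c=-1621/1563 d=941/1563
  seg 3: a=-1 b=-1476/521 c=1202/1563 d=301/14067
  seg 4: a=-2 b=1229/521 c=501/521 d=-167/521
S(15/4) = 33811/8336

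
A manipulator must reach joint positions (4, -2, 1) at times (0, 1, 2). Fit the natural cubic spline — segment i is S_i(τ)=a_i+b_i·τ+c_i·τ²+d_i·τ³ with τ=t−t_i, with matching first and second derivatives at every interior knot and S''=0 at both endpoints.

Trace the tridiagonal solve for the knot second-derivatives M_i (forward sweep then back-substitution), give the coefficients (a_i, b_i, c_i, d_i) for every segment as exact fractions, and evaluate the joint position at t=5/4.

Δ: Δ0=-6, Δ1=3
row 1: diag=4, rhs=54; c'=1/4, d'=27/2
back: M1=27/2
M: M0=0, M1=27/2, M2=0
seg 0: a=4, c=M0/2=0, d=(M1−M0)/(6·1)=9/4, b=Δ0−h0·(2M0+M1)/6=-33/4
seg 1: a=-2, c=M1/2=27/4, d=(M2−M1)/(6·1)=-9/4, b=Δ1−h1·(2M1+M2)/6=-3/2
t_q=5/4 → seg 1, τ=1/4; S=-2+-3/2·τ+27/4·τ²+-9/4·τ³=-509/256

  seg 0: a=4 b=-33/4 c=0 d=9/4
  seg 1: a=-2 b=-3/2 c=27/4 d=-9/4
S(5/4) = -509/256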